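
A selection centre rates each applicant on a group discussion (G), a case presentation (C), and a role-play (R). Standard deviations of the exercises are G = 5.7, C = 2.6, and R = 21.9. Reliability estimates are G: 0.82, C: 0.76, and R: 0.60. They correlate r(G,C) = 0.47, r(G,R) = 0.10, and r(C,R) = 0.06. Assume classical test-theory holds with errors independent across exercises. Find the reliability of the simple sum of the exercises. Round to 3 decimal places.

0.647

Var(G+C+R) = 5.7² + 2.6² + 21.9² + 2·[5.7·2.6·0.47 + 5.7·21.9·0.10 + 2.6·21.9·0.06] = 518.86 + 45.7296 = 564.59.
Because errors are independent across components, Cov(Tᵢ,Tⱼ) = Cov(Xᵢ,Xⱼ); the off-diagonal part of the true-score variance is the same as above.
True-score variance = [5.7²·0.82 + 2.6²·0.76 + 21.9²·0.60] + 45.7296 = 319.545 + 45.7296 = 365.275.
Reliability = 365.275 / 564.59 = 0.647.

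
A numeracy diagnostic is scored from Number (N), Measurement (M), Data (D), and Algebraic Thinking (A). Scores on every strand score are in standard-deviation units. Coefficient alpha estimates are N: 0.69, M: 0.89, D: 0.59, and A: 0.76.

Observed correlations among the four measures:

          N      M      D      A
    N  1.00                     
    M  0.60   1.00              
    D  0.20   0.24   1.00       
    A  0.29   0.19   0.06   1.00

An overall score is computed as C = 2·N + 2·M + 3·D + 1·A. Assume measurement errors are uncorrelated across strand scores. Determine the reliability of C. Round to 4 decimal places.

0.8152

Var(C) = 2² + 2² + 3² + 1 + 2·[4·0.60 + 6·0.20 + 2·0.29 + 6·0.24 + 2·0.19 + 3·0.06] = 18 + 12.36 = 30.36.
Because errors are independent across components, Cov(Tᵢ,Tⱼ) = Cov(Xᵢ,Xⱼ); the off-diagonal part of the true-score variance is the same as above.
True-score variance = [2²·0.69 + 2²·0.89 + 3²·0.59 + 0.76] + 12.36 = 12.39 + 12.36 = 24.75.
Reliability = 24.75 / 30.36 = 0.8152.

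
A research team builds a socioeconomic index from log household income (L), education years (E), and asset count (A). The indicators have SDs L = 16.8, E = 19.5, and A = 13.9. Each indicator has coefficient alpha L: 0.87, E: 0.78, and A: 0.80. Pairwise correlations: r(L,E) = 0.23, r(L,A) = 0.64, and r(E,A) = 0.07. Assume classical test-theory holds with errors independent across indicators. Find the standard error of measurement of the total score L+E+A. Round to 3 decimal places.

Var(total) = 855.7 + 487.549 = 1343.25.
True-score variance = 696.712 + 487.549 = 1184.26, so reliability = 0.8816.
Error variance = 1343.25 − 1184.26 = 158.988; SEM = √158.988 = 12.609.

12.609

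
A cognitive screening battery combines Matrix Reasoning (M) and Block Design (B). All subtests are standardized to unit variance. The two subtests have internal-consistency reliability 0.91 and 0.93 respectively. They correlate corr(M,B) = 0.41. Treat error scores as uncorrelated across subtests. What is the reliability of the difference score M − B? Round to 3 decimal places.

Var(M−B) = 1 + 1 − 2·0.41 = 2 − 0.82 = 1.18.
Under uncorrelated errors the observed covariances equal the true-score covariances, so only the own-variance terms attenuate.
True-score variance = [0.91 + 0.93] − 0.82 = 1.84 − 0.82 = 1.02.
Reliability = 1.02 / 1.18 = 0.864.

0.864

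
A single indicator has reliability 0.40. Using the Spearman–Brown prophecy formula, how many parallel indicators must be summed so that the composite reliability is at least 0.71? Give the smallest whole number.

4

k ≥ ρ*(1−ρ₁)/(ρ₁(1−ρ*)) = 0.71·0.60 / (0.40·0.29) = 3.672.
Smallest integer k = 4.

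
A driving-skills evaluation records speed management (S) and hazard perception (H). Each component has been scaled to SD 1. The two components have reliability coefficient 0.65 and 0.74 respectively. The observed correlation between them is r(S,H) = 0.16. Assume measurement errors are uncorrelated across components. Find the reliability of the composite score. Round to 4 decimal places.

Var(S+H) = 2 + 2·[0.16] = 2 + 0.32 = 2.32.
Under uncorrelated errors the observed covariances equal the true-score covariances, so only the own-variance terms attenuate.
True-score variance = [0.65 + 0.74] + 0.32 = 1.39 + 0.32 = 1.71.
Reliability = 1.71 / 2.32 = 0.7371.

0.7371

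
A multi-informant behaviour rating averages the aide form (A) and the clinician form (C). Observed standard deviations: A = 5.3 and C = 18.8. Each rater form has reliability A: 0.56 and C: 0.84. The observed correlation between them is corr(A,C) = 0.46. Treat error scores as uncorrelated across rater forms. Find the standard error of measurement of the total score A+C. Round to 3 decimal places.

Var(total) = 381.53 + 91.6688 = 473.199.
True-score variance = 312.62 + 91.6688 = 404.289, so reliability = 0.8544.
Error variance = 473.199 − 404.289 = 68.91; SEM = √68.91 = 8.301.

8.301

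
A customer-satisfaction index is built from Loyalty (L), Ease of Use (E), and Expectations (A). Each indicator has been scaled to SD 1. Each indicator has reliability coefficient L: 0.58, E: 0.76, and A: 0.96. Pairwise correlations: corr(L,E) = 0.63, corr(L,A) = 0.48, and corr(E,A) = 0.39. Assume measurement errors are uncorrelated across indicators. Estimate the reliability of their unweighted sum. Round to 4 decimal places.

0.8833

Var(L+E+A) = 3 + 2·[0.63 + 0.48 + 0.39] = 3 + 3 = 6.
Because errors are independent across components, Cov(Tᵢ,Tⱼ) = Cov(Xᵢ,Xⱼ); the off-diagonal part of the true-score variance is the same as above.
True-score variance = [0.58 + 0.76 + 0.96] + 3 = 2.3 + 3 = 5.3.
Reliability = 5.3 / 6 = 0.8833.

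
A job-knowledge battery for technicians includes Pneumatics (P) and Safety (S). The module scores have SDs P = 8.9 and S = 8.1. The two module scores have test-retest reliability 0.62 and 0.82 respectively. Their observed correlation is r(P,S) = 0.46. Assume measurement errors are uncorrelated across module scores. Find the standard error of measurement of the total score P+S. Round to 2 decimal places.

6.47

Var(total) = 144.82 + 66.3228 = 211.143.
True-score variance = 102.91 + 66.3228 = 169.233, so reliability = 0.8015.
Error variance = 211.143 − 169.233 = 41.9096; SEM = √41.9096 = 6.47.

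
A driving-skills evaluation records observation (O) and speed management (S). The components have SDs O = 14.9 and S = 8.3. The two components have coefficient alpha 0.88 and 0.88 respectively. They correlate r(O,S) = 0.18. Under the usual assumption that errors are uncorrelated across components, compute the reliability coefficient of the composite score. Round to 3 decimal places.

0.896

Var(O+S) = 14.9² + 8.3² + 2·[14.9·8.3·0.18] = 290.9 + 44.5212 = 335.421.
With uncorrelated errors the cross-covariances are all true-score covariance, so they carry over unchanged; only the diagonal terms shrink to ρᵢσᵢ².
True-score variance = [14.9²·0.88 + 8.3²·0.88] + 44.5212 = 255.992 + 44.5212 = 300.513.
Reliability = 300.513 / 335.421 = 0.896.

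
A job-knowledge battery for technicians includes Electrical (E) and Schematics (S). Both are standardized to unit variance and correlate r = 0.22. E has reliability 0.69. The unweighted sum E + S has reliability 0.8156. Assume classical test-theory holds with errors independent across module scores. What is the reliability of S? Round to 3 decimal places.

Var(E+S) = 2 + 2·0.22 = 2.440.
True-score variance = ρ_E + ρ_S + 2·0.22, so 0.8156 = (0.69 + ρ_S + 0.44) / 2.440.
ρ_S = 0.8156·2.440 − 0.69 − 0.44 = 0.860.

0.860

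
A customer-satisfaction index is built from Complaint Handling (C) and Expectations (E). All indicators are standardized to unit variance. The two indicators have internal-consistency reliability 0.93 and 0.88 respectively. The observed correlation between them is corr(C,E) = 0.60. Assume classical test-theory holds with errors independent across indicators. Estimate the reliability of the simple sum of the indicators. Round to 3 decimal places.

0.941

Var(C+E) = 2 + 2·[0.60] = 2 + 1.2 = 3.2.
Under uncorrelated errors the observed covariances equal the true-score covariances, so only the own-variance terms attenuate.
True-score variance = [0.93 + 0.88] + 1.2 = 1.81 + 1.2 = 3.01.
Reliability = 3.01 / 3.2 = 0.941.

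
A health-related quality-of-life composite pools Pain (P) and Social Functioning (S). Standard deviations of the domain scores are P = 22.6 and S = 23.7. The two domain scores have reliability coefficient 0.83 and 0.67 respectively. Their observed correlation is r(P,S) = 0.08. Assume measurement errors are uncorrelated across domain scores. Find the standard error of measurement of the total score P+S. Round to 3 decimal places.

16.498

Var(total) = 1072.45 + 85.6992 = 1158.15.
True-score variance = 800.263 + 85.6992 = 885.962, so reliability = 0.7650.
Error variance = 1158.15 − 885.962 = 272.187; SEM = √272.187 = 16.498.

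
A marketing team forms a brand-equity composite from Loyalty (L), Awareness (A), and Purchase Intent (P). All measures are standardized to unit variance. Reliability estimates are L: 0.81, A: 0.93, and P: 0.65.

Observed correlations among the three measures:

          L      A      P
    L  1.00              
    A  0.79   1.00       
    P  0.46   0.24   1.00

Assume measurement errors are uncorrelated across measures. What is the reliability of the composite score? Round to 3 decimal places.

Var(L+A+P) = 3 + 2·[0.79 + 0.46 + 0.24] = 3 + 2.98 = 5.98.
Because errors are independent across components, Cov(Tᵢ,Tⱼ) = Cov(Xᵢ,Xⱼ); the off-diagonal part of the true-score variance is the same as above.
True-score variance = [0.81 + 0.93 + 0.65] + 2.98 = 2.39 + 2.98 = 5.37.
Reliability = 5.37 / 5.98 = 0.898.

0.898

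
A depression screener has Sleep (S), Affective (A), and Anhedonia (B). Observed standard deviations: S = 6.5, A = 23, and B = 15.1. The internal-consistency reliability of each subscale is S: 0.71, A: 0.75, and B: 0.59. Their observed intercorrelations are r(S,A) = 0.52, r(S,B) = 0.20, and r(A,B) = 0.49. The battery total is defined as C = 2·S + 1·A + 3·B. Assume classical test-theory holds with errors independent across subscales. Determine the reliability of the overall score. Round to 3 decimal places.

0.763

Var(C) = 2²·6.5² + 23² + 3²·15.1² + 2·[2·6.5·23·0.52 + 6·6.5·15.1·0.20 + 3·23·15.1·0.49] = 2750.09 + 1567.58 = 4317.67.
With uncorrelated errors the cross-covariances are all true-score covariance, so they carry over unchanged; only the diagonal terms shrink to ρᵢσᵢ².
True-score variance = [2²·6.5²·0.71 + 23²·0.75 + 3²·15.1²·0.59] + 1567.58 = 1727.47 + 1567.58 = 3295.06.
Reliability = 3295.06 / 4317.67 = 0.763.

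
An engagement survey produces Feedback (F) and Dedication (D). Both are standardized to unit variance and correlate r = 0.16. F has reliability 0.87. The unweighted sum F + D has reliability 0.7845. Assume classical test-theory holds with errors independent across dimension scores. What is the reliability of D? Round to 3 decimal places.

Var(F+D) = 2 + 2·0.16 = 2.320.
True-score variance = ρ_F + ρ_D + 2·0.16, so 0.7845 = (0.87 + ρ_D + 0.32) / 2.320.
ρ_D = 0.7845·2.320 − 0.87 − 0.32 = 0.630.

0.630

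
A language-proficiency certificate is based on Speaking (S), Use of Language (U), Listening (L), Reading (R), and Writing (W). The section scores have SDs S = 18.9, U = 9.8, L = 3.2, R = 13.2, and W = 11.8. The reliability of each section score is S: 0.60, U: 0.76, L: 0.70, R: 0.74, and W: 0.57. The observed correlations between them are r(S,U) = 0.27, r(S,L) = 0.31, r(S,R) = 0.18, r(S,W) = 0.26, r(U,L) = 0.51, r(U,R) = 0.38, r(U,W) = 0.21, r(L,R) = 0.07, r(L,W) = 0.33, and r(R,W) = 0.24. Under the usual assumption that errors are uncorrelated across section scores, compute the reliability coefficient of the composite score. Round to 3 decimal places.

0.805

Var(S+U+L+R+W) = 18.9² + 9.8² + 3.2² + 13.2² + 11.8² + 2·[18.9·9.8·0.27 + 18.9·3.2·0.31 + 18.9·13.2·0.18 + 18.9·11.8·0.26 + 9.8·3.2·0.51 + 9.8·13.2·0.38 + 9.8·11.8·0.21 + 3.2·13.2·0.07 + 3.2·11.8·0.33 + 13.2·11.8·0.24] = 776.97 + 627.769 = 1404.74.
Because errors are independent across components, Cov(Tᵢ,Tⱼ) = Cov(Xᵢ,Xⱼ); the off-diagonal part of the true-score variance is the same as above.
True-score variance = [18.9²·0.60 + 9.8²·0.76 + 3.2²·0.70 + 13.2²·0.74 + 11.8²·0.57] + 627.769 = 502.789 + 627.769 = 1130.56.
Reliability = 1130.56 / 1404.74 = 0.805.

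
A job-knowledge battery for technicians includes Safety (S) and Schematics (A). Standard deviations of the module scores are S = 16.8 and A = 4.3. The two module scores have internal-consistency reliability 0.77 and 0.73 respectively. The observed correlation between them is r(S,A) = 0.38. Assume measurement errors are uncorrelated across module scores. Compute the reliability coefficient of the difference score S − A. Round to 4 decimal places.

Var(S−A) = 16.8² + 4.3² − 2·16.8·4.3·0.38 = 300.73 − 54.9024 = 245.828.
With uncorrelated errors the cross-covariances are all true-score covariance, so they carry over unchanged; only the diagonal terms shrink to ρᵢσᵢ².
True-score variance = [16.8²·0.77 + 4.3²·0.73] − 54.9024 = 230.823 − 54.9024 = 175.92.
Reliability = 175.92 / 245.828 = 0.7156.

0.7156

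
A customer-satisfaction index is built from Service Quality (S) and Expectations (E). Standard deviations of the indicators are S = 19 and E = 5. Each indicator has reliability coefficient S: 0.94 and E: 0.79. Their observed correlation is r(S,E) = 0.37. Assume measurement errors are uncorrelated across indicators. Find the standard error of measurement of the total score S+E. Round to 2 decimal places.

Var(total) = 386 + 70.3 = 456.3.
True-score variance = 359.09 + 70.3 = 429.39, so reliability = 0.9410.
Error variance = 456.3 − 429.39 = 26.91; SEM = √26.91 = 5.19.

5.19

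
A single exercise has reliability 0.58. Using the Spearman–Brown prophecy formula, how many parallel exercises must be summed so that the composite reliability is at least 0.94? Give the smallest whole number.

12

k ≥ ρ*(1−ρ₁)/(ρ₁(1−ρ*)) = 0.94·0.42 / (0.58·0.06) = 11.345.
Smallest integer k = 12.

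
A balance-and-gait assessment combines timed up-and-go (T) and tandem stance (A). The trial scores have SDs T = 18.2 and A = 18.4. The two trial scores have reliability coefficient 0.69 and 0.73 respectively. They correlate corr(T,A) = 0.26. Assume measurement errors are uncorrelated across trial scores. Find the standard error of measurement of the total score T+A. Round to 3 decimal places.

Var(total) = 669.8 + 174.138 = 843.938.
True-score variance = 475.704 + 174.138 = 649.842, so reliability = 0.7700.
Error variance = 843.938 − 649.842 = 194.096; SEM = √194.096 = 13.932.

13.932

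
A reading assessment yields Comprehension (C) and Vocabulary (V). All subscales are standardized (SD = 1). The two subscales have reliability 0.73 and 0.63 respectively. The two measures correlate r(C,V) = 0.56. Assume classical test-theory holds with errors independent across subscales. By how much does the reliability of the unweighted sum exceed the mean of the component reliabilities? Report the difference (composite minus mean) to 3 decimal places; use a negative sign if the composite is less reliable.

0.115

Var(sum) = 2 + 1.12 = 3.12; true-score variance = 1.36 + 1.12 = 2.48; composite reliability = 0.7949.
Mean component reliability = 0.6800.
Difference = 0.7949 − 0.6800 = 0.115.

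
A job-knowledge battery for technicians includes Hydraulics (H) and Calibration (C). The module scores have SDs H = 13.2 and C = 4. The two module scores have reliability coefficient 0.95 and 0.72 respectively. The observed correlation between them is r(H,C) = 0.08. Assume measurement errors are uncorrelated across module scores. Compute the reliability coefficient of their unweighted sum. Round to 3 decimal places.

Var(H+C) = 13.2² + 4² + 2·[13.2·4·0.08] = 190.24 + 8.448 = 198.688.
With uncorrelated errors the cross-covariances are all true-score covariance, so they carry over unchanged; only the diagonal terms shrink to ρᵢσᵢ².
True-score variance = [13.2²·0.95 + 4²·0.72] + 8.448 = 177.048 + 8.448 = 185.496.
Reliability = 185.496 / 198.688 = 0.934.

0.934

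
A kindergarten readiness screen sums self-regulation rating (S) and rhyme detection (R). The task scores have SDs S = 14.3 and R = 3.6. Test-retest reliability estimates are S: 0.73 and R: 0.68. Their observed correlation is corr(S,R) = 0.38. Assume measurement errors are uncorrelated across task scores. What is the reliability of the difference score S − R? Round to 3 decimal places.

0.667

Var(S−R) = 14.3² + 3.6² − 2·14.3·3.6·0.38 = 217.45 − 39.1248 = 178.325.
With uncorrelated errors the cross-covariances are all true-score covariance, so they carry over unchanged; only the diagonal terms shrink to ρᵢσᵢ².
True-score variance = [14.3²·0.73 + 3.6²·0.68] − 39.1248 = 158.091 − 39.1248 = 118.966.
Reliability = 118.966 / 178.325 = 0.667.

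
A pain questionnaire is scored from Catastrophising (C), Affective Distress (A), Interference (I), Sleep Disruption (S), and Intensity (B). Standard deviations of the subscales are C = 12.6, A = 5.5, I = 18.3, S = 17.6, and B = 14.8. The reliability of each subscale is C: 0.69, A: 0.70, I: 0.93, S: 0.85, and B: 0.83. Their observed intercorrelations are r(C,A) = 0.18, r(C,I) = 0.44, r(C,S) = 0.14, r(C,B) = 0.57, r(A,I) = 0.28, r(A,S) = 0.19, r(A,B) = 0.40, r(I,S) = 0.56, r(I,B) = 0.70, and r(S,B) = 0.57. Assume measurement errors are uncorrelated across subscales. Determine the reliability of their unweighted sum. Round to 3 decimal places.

0.940

Var(C+A+I+S+B) = 12.6² + 5.5² + 18.3² + 17.6² + 14.8² + 2·[12.6·5.5·0.18 + 12.6·18.3·0.44 + 12.6·17.6·0.14 + 12.6·14.8·0.57 + 5.5·18.3·0.28 + 5.5·17.6·0.19 + 5.5·14.8·0.40 + 18.3·17.6·0.56 + 18.3·14.8·0.70 + 17.6·14.8·0.57] = 1052.7 + 1697.66 = 2750.36.
With uncorrelated errors the cross-covariances are all true-score covariance, so they carry over unchanged; only the diagonal terms shrink to ρᵢσᵢ².
True-score variance = [12.6²·0.69 + 5.5²·0.70 + 18.3²·0.93 + 17.6²·0.85 + 14.8²·0.83] + 1697.66 = 887.266 + 1697.66 = 2584.93.
Reliability = 2584.93 / 2750.36 = 0.940.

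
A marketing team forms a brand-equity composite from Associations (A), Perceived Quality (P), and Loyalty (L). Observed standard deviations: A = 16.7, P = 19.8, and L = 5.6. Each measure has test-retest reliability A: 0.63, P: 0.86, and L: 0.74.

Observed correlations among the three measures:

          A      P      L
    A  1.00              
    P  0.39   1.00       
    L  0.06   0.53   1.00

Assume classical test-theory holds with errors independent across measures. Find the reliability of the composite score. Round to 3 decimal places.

Var(A+P+L) = 16.7² + 19.8² + 5.6² + 2·[16.7·19.8·0.39 + 16.7·5.6·0.06 + 19.8·5.6·0.53] = 702.29 + 386.67 = 1088.96.
With uncorrelated errors the cross-covariances are all true-score covariance, so they carry over unchanged; only the diagonal terms shrink to ρᵢσᵢ².
True-score variance = [16.7²·0.63 + 19.8²·0.86 + 5.6²·0.74] + 386.67 = 536.062 + 386.67 = 922.732.
Reliability = 922.732 / 1088.96 = 0.847.

0.847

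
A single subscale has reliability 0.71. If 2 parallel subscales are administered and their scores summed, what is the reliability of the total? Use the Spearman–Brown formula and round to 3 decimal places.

0.830

ρ_k = kρ / (1 + (k−1)ρ) = 2·0.71 / (1 + 1·0.71) = 1.420 / 1.710 = 0.830.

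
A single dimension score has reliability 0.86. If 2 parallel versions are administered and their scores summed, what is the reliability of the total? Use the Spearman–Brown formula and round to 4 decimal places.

ρ_k = kρ / (1 + (k−1)ρ) = 2·0.86 / (1 + 1·0.86) = 1.720 / 1.860 = 0.9247.

0.9247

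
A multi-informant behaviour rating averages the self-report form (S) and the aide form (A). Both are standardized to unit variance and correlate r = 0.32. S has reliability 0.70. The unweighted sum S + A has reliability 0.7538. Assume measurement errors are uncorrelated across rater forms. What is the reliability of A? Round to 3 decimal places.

0.650

Var(S+A) = 2 + 2·0.32 = 2.640.
True-score variance = ρ_S + ρ_A + 2·0.32, so 0.7538 = (0.70 + ρ_A + 0.64) / 2.640.
ρ_A = 0.7538·2.640 − 0.70 − 0.64 = 0.650.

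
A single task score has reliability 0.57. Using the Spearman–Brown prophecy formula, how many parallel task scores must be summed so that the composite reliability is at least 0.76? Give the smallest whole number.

k ≥ ρ*(1−ρ₁)/(ρ₁(1−ρ*)) = 0.76·0.43 / (0.57·0.24) = 2.389.
Smallest integer k = 3.

3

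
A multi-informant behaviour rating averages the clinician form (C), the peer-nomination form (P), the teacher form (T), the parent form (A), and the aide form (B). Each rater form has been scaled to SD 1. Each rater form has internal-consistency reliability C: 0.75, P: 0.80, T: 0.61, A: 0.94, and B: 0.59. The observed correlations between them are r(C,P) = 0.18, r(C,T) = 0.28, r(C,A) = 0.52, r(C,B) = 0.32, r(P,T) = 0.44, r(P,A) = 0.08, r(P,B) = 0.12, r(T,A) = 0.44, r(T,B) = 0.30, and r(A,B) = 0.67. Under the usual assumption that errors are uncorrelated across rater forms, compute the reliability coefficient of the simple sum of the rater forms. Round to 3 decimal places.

Var(C+P+T+A+B) = 5 + 2·[0.18 + 0.28 + 0.52 + 0.32 + 0.44 + 0.08 + 0.12 + 0.44 + 0.30 + 0.67] = 5 + 6.7 = 11.7.
Because errors are independent across components, Cov(Tᵢ,Tⱼ) = Cov(Xᵢ,Xⱼ); the off-diagonal part of the true-score variance is the same as above.
True-score variance = [0.75 + 0.80 + 0.61 + 0.94 + 0.59] + 6.7 = 3.69 + 6.7 = 10.39.
Reliability = 10.39 / 11.7 = 0.888.

0.888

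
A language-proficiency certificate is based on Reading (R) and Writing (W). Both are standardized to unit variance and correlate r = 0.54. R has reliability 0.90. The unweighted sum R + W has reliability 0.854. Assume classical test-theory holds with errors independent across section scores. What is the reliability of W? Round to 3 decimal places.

0.650

Var(R+W) = 2 + 2·0.54 = 3.080.
True-score variance = ρ_R + ρ_W + 2·0.54, so 0.854 = (0.90 + ρ_W + 1.08) / 3.080.
ρ_W = 0.854·3.080 − 0.90 − 1.08 = 0.650.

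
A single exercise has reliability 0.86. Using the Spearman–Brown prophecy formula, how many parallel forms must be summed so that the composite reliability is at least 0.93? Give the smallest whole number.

k ≥ ρ*(1−ρ₁)/(ρ₁(1−ρ*)) = 0.93·0.14 / (0.86·0.07) = 2.163.
Smallest integer k = 3.

3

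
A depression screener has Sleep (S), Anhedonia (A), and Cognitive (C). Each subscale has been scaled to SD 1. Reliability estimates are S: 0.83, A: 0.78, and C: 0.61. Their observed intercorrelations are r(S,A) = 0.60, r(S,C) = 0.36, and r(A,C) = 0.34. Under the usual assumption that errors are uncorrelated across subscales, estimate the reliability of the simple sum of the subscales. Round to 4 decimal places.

Var(S+A+C) = 3 + 2·[0.60 + 0.36 + 0.34] = 3 + 2.6 = 5.6.
Under uncorrelated errors the observed covariances equal the true-score covariances, so only the own-variance terms attenuate.
True-score variance = [0.83 + 0.78 + 0.61] + 2.6 = 2.22 + 2.6 = 4.82.
Reliability = 4.82 / 5.6 = 0.8607.

0.8607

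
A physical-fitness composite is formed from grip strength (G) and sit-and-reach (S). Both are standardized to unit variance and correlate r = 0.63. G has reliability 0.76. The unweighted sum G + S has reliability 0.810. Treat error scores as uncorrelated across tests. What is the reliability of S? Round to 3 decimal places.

0.621

Var(G+S) = 2 + 2·0.63 = 3.260.
True-score variance = ρ_G + ρ_S + 2·0.63, so 0.810 = (0.76 + ρ_S + 1.26) / 3.260.
ρ_S = 0.810·3.260 − 0.76 − 1.26 = 0.621.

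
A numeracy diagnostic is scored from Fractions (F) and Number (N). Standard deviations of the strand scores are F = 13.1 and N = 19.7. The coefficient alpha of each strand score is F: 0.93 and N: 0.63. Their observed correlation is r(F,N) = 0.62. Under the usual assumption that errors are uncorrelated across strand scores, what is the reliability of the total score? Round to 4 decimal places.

0.8231

Var(F+N) = 13.1² + 19.7² + 2·[13.1·19.7·0.62] = 559.7 + 320.007 = 879.707.
With uncorrelated errors the cross-covariances are all true-score covariance, so they carry over unchanged; only the diagonal terms shrink to ρᵢσᵢ².
True-score variance = [13.1²·0.93 + 19.7²·0.63] + 320.007 = 404.094 + 320.007 = 724.101.
Reliability = 724.101 / 879.707 = 0.8231.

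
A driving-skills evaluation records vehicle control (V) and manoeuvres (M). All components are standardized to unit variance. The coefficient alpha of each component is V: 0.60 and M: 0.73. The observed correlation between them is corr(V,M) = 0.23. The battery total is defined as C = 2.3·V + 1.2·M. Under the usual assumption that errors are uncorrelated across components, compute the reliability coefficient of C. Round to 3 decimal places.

Var(C) = 2.3² + 1.2² + 2·[2.76·0.23] = 6.73 + 1.2696 = 7.9996.
With uncorrelated errors the cross-covariances are all true-score covariance, so they carry over unchanged; only the diagonal terms shrink to ρᵢσᵢ².
True-score variance = [2.3²·0.60 + 1.2²·0.73] + 1.2696 = 4.2252 + 1.2696 = 5.4948.
Reliability = 5.4948 / 7.9996 = 0.687.

0.687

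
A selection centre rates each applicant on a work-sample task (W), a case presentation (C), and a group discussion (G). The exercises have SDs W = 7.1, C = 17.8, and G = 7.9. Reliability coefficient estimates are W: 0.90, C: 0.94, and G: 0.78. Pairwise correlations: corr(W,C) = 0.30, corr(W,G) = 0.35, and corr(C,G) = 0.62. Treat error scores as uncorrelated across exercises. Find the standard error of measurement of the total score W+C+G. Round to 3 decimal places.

6.147

Var(total) = 429.66 + 289.46 = 719.12.
True-score variance = 391.878 + 289.46 = 681.338, so reliability = 0.9475.
Error variance = 719.12 − 681.338 = 37.7816; SEM = √37.7816 = 6.147.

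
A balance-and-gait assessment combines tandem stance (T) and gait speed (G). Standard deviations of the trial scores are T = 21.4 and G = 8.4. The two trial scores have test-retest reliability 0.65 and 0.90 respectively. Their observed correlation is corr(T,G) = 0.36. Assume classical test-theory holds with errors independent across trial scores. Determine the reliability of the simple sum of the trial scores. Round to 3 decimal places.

Var(T+G) = 21.4² + 8.4² + 2·[21.4·8.4·0.36] = 528.52 + 129.427 = 657.947.
With uncorrelated errors the cross-covariances are all true-score covariance, so they carry over unchanged; only the diagonal terms shrink to ρᵢσᵢ².
True-score variance = [21.4²·0.65 + 8.4²·0.90] + 129.427 = 361.178 + 129.427 = 490.605.
Reliability = 490.605 / 657.947 = 0.746.

0.746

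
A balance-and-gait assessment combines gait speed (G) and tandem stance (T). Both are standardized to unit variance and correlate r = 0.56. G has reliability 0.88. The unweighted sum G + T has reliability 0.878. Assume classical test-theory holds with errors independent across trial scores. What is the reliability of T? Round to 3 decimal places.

Var(G+T) = 2 + 2·0.56 = 3.120.
True-score variance = ρ_G + ρ_T + 2·0.56, so 0.878 = (0.88 + ρ_T + 1.12) / 3.120.
ρ_T = 0.878·3.120 − 0.88 − 1.12 = 0.739.

0.739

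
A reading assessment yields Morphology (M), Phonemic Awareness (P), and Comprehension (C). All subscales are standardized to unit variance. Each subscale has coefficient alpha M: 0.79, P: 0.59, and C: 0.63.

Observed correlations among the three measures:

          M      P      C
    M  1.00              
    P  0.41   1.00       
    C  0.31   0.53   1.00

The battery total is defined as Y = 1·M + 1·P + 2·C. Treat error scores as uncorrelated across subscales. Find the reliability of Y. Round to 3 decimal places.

0.794

Var(Y) = 1 + 1 + 2² + 2·[0.41 + 2·0.31 + 2·0.53] = 6 + 4.18 = 10.18.
With uncorrelated errors the cross-covariances are all true-score covariance, so they carry over unchanged; only the diagonal terms shrink to ρᵢσᵢ².
True-score variance = [0.79 + 0.59 + 2²·0.63] + 4.18 = 3.9 + 4.18 = 8.08.
Reliability = 8.08 / 10.18 = 0.794.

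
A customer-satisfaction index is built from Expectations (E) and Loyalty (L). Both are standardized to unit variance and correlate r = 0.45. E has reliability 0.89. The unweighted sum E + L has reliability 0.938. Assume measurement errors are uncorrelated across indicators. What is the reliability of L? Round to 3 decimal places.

0.930

Var(E+L) = 2 + 2·0.45 = 2.900.
True-score variance = ρ_E + ρ_L + 2·0.45, so 0.938 = (0.89 + ρ_L + 0.90) / 2.900.
ρ_L = 0.938·2.900 − 0.89 − 0.90 = 0.930.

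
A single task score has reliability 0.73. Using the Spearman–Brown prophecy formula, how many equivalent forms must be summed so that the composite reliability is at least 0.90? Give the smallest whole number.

k ≥ ρ*(1−ρ₁)/(ρ₁(1−ρ*)) = 0.90·0.27 / (0.73·0.10) = 3.329.
Smallest integer k = 4.

4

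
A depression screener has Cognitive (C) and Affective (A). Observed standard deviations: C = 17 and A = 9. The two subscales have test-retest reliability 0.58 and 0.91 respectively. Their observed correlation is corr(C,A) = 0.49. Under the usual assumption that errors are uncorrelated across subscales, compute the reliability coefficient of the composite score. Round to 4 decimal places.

0.7525

Var(C+A) = 17² + 9² + 2·[17·9·0.49] = 370 + 149.94 = 519.94.
Because errors are independent across components, Cov(Tᵢ,Tⱼ) = Cov(Xᵢ,Xⱼ); the off-diagonal part of the true-score variance is the same as above.
True-score variance = [17²·0.58 + 9²·0.91] + 149.94 = 241.33 + 149.94 = 391.27.
Reliability = 391.27 / 519.94 = 0.7525.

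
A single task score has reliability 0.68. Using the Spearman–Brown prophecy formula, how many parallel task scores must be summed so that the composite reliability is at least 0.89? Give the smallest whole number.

k ≥ ρ*(1−ρ₁)/(ρ₁(1−ρ*)) = 0.89·0.32 / (0.68·0.11) = 3.807.
Smallest integer k = 4.

4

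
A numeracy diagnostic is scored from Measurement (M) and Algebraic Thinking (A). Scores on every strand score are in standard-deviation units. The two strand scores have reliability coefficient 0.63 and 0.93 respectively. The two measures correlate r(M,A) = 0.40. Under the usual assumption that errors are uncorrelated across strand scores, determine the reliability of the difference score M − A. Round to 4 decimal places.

Var(M−A) = 1 + 1 − 2·0.40 = 2 − 0.8 = 1.2.
Because errors are independent across components, Cov(Tᵢ,Tⱼ) = Cov(Xᵢ,Xⱼ); the off-diagonal part of the true-score variance is the same as above.
True-score variance = [0.63 + 0.93] − 0.8 = 1.56 − 0.8 = 0.76.
Reliability = 0.76 / 1.2 = 0.6333.

0.6333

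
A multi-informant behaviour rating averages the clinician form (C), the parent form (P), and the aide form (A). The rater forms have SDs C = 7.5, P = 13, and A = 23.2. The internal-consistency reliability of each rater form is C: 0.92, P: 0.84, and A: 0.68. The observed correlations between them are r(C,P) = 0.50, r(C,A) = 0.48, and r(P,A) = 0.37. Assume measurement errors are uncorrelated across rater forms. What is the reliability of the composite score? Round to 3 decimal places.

0.837

Var(C+P+A) = 7.5² + 13² + 23.2² + 2·[7.5·13·0.50 + 7.5·23.2·0.48 + 13·23.2·0.37] = 763.49 + 487.724 = 1251.21.
Under uncorrelated errors the observed covariances equal the true-score covariances, so only the own-variance terms attenuate.
True-score variance = [7.5²·0.92 + 13²·0.84 + 23.2²·0.68] + 487.724 = 559.713 + 487.724 = 1047.44.
Reliability = 1047.44 / 1251.21 = 0.837.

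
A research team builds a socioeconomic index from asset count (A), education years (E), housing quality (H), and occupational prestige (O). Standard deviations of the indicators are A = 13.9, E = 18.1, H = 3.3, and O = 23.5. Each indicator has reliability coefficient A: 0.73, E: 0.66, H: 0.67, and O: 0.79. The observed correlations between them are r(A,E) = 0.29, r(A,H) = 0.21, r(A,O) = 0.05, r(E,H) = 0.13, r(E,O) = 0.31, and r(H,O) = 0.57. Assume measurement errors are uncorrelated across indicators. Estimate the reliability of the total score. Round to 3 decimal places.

0.828

Var(A+E+H+O) = 13.9² + 18.1² + 3.3² + 23.5² + 2·[13.9·18.1·0.29 + 13.9·3.3·0.21 + 13.9·23.5·0.05 + 18.1·3.3·0.13 + 18.1·23.5·0.31 + 3.3·23.5·0.57] = 1083.96 + 565.506 = 1649.47.
Under uncorrelated errors the observed covariances equal the true-score covariances, so only the own-variance terms attenuate.
True-score variance = [13.9²·0.73 + 18.1²·0.66 + 3.3²·0.67 + 23.5²·0.79] + 565.506 = 800.84 + 565.506 = 1366.35.
Reliability = 1366.35 / 1649.47 = 0.828.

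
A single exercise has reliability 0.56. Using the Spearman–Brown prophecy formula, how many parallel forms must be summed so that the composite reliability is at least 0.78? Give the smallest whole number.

k ≥ ρ*(1−ρ₁)/(ρ₁(1−ρ*)) = 0.78·0.44 / (0.56·0.22) = 2.786.
Smallest integer k = 3.

3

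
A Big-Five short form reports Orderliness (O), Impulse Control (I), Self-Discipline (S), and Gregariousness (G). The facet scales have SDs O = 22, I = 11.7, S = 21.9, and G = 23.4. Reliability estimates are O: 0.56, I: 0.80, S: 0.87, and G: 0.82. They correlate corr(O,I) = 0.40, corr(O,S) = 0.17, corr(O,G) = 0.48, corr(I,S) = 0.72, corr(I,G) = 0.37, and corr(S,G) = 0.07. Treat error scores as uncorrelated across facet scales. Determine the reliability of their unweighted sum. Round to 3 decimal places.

0.873

Var(O+I+S+G) = 22² + 11.7² + 21.9² + 23.4² + 2·[22·11.7·0.40 + 22·21.9·0.17 + 22·23.4·0.48 + 11.7·21.9·0.72 + 11.7·23.4·0.37 + 21.9·23.4·0.07] = 1648.06 + 1507.25 = 3155.31.
Because errors are independent across components, Cov(Tᵢ,Tⱼ) = Cov(Xᵢ,Xⱼ); the off-diagonal part of the true-score variance is the same as above.
True-score variance = [22²·0.56 + 11.7²·0.80 + 21.9²·0.87 + 23.4²·0.82] + 1507.25 = 1246.81 + 1507.25 = 2754.06.
Reliability = 2754.06 / 3155.31 = 0.873.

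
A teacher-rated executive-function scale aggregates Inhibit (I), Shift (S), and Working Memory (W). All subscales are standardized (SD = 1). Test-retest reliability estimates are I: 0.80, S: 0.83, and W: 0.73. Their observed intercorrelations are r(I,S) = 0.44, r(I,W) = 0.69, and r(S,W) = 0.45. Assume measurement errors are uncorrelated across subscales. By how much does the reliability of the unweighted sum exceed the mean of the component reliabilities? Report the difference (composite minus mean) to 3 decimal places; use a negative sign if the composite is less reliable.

Var(sum) = 3 + 3.16 = 6.16; true-score variance = 2.36 + 3.16 = 5.52; composite reliability = 0.8961.
Mean component reliability = 0.7867.
Difference = 0.8961 − 0.7867 = 0.109.

0.109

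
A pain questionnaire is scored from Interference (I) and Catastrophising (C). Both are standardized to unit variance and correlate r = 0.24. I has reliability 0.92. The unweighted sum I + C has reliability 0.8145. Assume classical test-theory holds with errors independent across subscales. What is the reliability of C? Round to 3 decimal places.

Var(I+C) = 2 + 2·0.24 = 2.480.
True-score variance = ρ_I + ρ_C + 2·0.24, so 0.8145 = (0.92 + ρ_C + 0.48) / 2.480.
ρ_C = 0.8145·2.480 − 0.92 − 0.48 = 0.620.

0.620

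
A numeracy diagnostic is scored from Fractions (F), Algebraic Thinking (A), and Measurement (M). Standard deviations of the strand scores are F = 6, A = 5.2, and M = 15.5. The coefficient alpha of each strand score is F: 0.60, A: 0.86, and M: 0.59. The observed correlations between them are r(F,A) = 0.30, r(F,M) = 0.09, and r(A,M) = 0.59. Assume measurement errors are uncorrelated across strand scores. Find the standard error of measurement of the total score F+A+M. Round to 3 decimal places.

10.802

Var(total) = 303.29 + 130.568 = 433.858.
True-score variance = 186.602 + 130.568 = 317.17, so reliability = 0.7310.
Error variance = 433.858 − 317.17 = 116.688; SEM = √116.688 = 10.802.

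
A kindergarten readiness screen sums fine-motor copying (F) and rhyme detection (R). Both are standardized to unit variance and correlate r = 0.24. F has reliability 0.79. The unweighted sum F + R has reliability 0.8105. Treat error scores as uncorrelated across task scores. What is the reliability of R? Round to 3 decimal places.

Var(F+R) = 2 + 2·0.24 = 2.480.
True-score variance = ρ_F + ρ_R + 2·0.24, so 0.8105 = (0.79 + ρ_R + 0.48) / 2.480.
ρ_R = 0.8105·2.480 − 0.79 − 0.48 = 0.740.

0.740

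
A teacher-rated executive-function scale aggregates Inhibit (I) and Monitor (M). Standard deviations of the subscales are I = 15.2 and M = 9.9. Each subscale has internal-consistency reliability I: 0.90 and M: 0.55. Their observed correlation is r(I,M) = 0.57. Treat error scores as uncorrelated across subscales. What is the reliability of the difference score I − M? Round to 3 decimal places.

Var(I−M) = 15.2² + 9.9² − 2·15.2·9.9·0.57 = 329.05 − 171.547 = 157.503.
Under uncorrelated errors the observed covariances equal the true-score covariances, so only the own-variance terms attenuate.
True-score variance = [15.2²·0.90 + 9.9²·0.55] − 171.547 = 261.841 − 171.547 = 90.2943.
Reliability = 90.2943 / 157.503 = 0.573.

0.573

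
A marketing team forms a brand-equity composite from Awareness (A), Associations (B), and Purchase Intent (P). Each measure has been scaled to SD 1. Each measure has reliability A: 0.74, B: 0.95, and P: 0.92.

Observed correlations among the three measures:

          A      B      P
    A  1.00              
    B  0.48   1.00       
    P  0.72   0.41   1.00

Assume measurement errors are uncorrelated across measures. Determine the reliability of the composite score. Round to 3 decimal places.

Var(A+B+P) = 3 + 2·[0.48 + 0.72 + 0.41] = 3 + 3.22 = 6.22.
Under uncorrelated errors the observed covariances equal the true-score covariances, so only the own-variance terms attenuate.
True-score variance = [0.74 + 0.95 + 0.92] + 3.22 = 2.61 + 3.22 = 5.83.
Reliability = 5.83 / 6.22 = 0.937.

0.937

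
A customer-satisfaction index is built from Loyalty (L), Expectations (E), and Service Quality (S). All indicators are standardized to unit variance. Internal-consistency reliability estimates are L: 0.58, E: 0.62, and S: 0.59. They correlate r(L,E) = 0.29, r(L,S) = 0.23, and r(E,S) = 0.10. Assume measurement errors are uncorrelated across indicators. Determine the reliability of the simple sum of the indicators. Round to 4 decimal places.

Var(L+E+S) = 3 + 2·[0.29 + 0.23 + 0.10] = 3 + 1.24 = 4.24.
With uncorrelated errors the cross-covariances are all true-score covariance, so they carry over unchanged; only the diagonal terms shrink to ρᵢσᵢ².
True-score variance = [0.58 + 0.62 + 0.59] + 1.24 = 1.79 + 1.24 = 3.03.
Reliability = 3.03 / 4.24 = 0.7146.

0.7146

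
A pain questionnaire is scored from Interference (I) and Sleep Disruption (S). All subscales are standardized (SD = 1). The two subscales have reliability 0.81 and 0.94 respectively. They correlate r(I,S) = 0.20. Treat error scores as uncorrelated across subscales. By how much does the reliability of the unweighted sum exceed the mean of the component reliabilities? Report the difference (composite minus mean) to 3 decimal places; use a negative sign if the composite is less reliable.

Var(sum) = 2 + 0.4 = 2.4; true-score variance = 1.75 + 0.4 = 2.15; composite reliability = 0.8958.
Mean component reliability = 0.8750.
Difference = 0.8958 − 0.8750 = 0.021.

0.021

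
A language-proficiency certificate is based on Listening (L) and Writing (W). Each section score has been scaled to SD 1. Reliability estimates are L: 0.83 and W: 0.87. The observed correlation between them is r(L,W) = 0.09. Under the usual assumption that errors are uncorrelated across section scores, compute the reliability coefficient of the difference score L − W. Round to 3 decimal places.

0.835

Var(L−W) = 1 + 1 − 2·0.09 = 2 − 0.18 = 1.82.
Under uncorrelated errors the observed covariances equal the true-score covariances, so only the own-variance terms attenuate.
True-score variance = [0.83 + 0.87] − 0.18 = 1.7 − 0.18 = 1.52.
Reliability = 1.52 / 1.82 = 0.835.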